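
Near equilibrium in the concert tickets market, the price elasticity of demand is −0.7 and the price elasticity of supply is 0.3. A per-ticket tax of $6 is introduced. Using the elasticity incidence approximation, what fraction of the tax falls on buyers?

Buyers' share ≈ 0.3.

Incidence ratio: buyers' share ≈ εs / (εs + |εd|) = 0.3 / (0.3 + 0.7) = 0.3.
Supply is the less elastic side, so buyers bear the smaller share.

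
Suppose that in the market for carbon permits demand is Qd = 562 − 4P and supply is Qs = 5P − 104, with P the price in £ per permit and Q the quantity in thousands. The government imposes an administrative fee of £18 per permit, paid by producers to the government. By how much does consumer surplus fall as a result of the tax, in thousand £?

Consumer surplus falls by £2460 thousand.

Before the tax: set 562 − 4P = 5P − 104 → P* = £74, Q* = 266.
With the tax collected from producers, supply shifts: Qs = 5(P − 18) − 104.
New equilibrium: consumers pay £84, producers receive £66, Q = 226. (Wedge: Pb − Ps = 18.)
ΔCS is the trapezoid between Q = 226 and Q = 266 of height £10: ½ · (266 + 226) · 10 = £2460.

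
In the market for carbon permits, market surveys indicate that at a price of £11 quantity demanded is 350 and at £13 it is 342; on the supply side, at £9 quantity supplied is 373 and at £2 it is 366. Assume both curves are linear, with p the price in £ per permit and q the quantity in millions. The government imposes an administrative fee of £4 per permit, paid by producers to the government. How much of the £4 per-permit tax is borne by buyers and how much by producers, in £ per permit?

Demand slope: (342 − 350)/(13 − 11) = -4, so qd = 394 − 4p.
Supply slope: (366 − 373)/(2 − 9) = 1, so qs = p + 364.
Before the tax: set 394 − 4p = p + 364 → p* = £6, q* = 370.
With the tax collected from producers, supply shifts: qs = (p − 4) + 364.
New equilibrium: buyers pay £6.8, producers receive £2.8, q = 366.8. (Wedge: pb − ps = 4.)
Burden on buyers: £0.8; on producers: £3.2. (They sum to £4.)
The less price-elastic side of the market bears the larger share of a per-unit tax.

Buyers bear £0.8 per permit; producers bear £3.2 per permit.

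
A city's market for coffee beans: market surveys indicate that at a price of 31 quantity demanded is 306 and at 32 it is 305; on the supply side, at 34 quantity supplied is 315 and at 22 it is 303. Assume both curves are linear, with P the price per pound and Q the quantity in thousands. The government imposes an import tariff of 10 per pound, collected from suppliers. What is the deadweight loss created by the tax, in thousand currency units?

Demand slope: (305 − 306)/(32 − 31) = -1, so Qd = 337 − P.
Supply slope: (303 − 315)/(22 − 34) = 1, so Qs = P + 281.
Before the tax: set 337 − P = P + 281 → P* = 28, Q* = 309.
With the tax collected from suppliers, supply shifts: Qs = (P − 10) + 281.
New equilibrium: consumers pay 33, suppliers receive 23, Q = 304. (Wedge: Pb − Ps = 10.)
Quantity falls by |ΔQ| = |309 − 304| = 5.
DWL = ½ · t · |ΔQ| = ½ · 10 · 5 = 25.

Deadweight loss = 25 thousand.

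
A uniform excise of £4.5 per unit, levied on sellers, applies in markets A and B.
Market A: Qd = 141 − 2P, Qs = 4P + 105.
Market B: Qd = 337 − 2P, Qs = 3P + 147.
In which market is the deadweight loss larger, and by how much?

Market A, by £1.35.

Market A: pre-tax P* = £6, Q* = 129; post-tax Q = 123; deadweight loss = £13.5.
Market B: pre-tax P* = £38, Q* = 261; post-tax Q = 255.6; deadweight loss = £12.15.
Difference: £13.5 vs £12.15 → market A is larger by £1.35.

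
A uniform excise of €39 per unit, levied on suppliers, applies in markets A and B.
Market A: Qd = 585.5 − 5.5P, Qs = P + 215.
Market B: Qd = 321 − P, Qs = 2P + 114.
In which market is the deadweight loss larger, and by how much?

Market A, by €136.5.

Market A: pre-tax P* = €57, Q* = 272; post-tax Q = 239; deadweight loss = €643.5.
Market B: pre-tax P* = €69, Q* = 252; post-tax Q = 226; deadweight loss = €507.
Difference: €643.5 vs €507 → market A is larger by €136.5.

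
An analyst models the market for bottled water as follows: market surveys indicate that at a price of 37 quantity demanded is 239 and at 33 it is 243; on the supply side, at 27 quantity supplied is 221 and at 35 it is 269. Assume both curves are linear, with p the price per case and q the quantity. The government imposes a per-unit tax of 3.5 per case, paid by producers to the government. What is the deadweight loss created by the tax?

Deadweight loss = 5.25.

Demand slope: (243 − 239)/(33 − 37) = -1, so qd = 276 − p.
Supply slope: (269 − 221)/(35 − 27) = 6, so qs = 6p + 59.
Without the tax, 276 − p = 6p + 59 gives 7p = 217, so p* = 31 and q* = 245.
With the tax collected from producers, supply shifts: qs = 6(p − 3.5) + 59.
New equilibrium: buyers pay 34, producers receive 30.5, q = 242. (Wedge: pb − ps = 3.5.)
Quantity falls by |ΔQ| = |245 − 242| = 3.
DWL = ½ · t · |ΔQ| = ½ · 3.5 · 3 = 5.25.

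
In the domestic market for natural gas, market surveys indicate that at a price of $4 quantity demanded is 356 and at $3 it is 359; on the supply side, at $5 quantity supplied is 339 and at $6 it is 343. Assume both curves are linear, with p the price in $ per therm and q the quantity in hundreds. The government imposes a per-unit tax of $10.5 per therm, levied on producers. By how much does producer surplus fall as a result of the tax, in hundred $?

Demand slope: (359 − 356)/(3 − 4) = -3, so qd = 368 − 3p.
Supply slope: (343 − 339)/(6 − 5) = 4, so qs = 4p + 319.
Before the tax: set 368 − 3p = 4p + 319 → p* = $7, q* = 347.
With the tax collected from producers, supply shifts: qs = 4(p − 10.5) + 319.
New equilibrium: buyers pay $13, producers receive $2.5, q = 329. (Wedge: pb − ps = 10.5.)
ΔPS is the trapezoid between Q = 329 and Q = 347 of height $4.5: ½ · (347 + 329) · 4.5 = $1521.

Producer surplus falls by $1521 hundred.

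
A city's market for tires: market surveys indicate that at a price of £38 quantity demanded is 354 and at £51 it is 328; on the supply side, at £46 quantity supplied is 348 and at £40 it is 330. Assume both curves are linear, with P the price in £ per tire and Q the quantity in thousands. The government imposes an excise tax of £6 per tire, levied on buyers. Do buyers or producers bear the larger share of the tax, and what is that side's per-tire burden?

Buyers bear the larger share: £3.6 per tire.

Demand slope: (328 − 354)/(51 − 38) = -2, so Qd = 430 − 2P.
Supply slope: (330 − 348)/(40 − 46) = 3, so Qs = 3P + 210.
Before the tax: set 430 − 2P = 3P + 210 → P* = £44, Q* = 342.
With the tax collected from buyers, demand (in seller-price terms) shifts: Qd = 430 − 2(P + 6).
New equilibrium: buyers pay £47.6, producers receive £41.6, Q = 334.8. (Wedge: Pb − Ps = 6.)
Per-tire burden: buyers £3.6, producers £2.4.
Buyers take the larger share because demand is less price-elastic here (demand slope 2 vs supply slope 3).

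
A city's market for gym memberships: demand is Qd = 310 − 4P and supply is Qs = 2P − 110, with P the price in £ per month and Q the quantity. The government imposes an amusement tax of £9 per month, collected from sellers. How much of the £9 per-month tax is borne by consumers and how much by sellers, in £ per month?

Consumers bear £3 per month; sellers bear £6 per month.

Without the tax, 310 − 4P = 2P − 110 gives 6P = 420, so P* = £70 and Q* = 30.
With the tax collected from sellers, supply shifts: Qs = 2(P − 9) − 110.
New equilibrium: consumers pay £73, sellers receive £64, Q = 18. (Wedge: Pb − Ps = 9.)
Burden on consumers: £3; on sellers: £6. (They sum to £9.)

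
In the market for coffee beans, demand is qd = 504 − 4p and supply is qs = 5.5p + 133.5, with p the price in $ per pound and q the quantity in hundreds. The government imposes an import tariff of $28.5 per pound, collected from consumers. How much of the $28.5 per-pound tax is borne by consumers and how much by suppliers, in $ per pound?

Before the tax: set 504 − 4p = 5.5p + 133.5 → p* = $39, q* = 348.
With the tax collected from consumers, demand (in seller-price terms) shifts: qd = 504 − 4(p + 28.5).
New equilibrium: consumers pay $55.5, suppliers receive $27, q = 282. (Wedge: pb − ps = 28.5.)
Burden on consumers: $16.5; on suppliers: $12. (They sum to $28.5.)
The less price-elastic side of the market bears the larger share of a per-unit tax.

Consumers bear $16.5 per pound; suppliers bear $12 per pound.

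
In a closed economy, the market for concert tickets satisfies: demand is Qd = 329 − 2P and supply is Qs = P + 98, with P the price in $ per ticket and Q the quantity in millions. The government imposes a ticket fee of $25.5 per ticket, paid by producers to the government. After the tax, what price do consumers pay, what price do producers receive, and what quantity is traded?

Without the tax, 329 − 2P = P + 98 gives 3P = 231, so P* = $77 and Q* = 175.
With the tax collected from producers, supply shifts: Qs = (P − 25.5) + 98.
New equilibrium: consumers pay $85.5, producers receive $60, Q = 158. (Wedge: Pb − Ps = 25.5.)
The less price-elastic side of the market bears the larger share of a per-unit tax.

Consumers pay $85.5; producers receive $60; quantity = 158.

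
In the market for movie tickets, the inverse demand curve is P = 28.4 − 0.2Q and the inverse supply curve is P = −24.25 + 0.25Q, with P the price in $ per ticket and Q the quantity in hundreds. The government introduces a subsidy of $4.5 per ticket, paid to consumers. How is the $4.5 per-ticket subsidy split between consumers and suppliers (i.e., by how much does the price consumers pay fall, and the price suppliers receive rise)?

Inverting to Q(P) form: Qd = 142 − 5P; Qs = 4P + 97.
Before the subsidy: set 142 − 5P = 4P + 97 → P* = $5, Q* = 117.
With a per-unit subsidy paid to consumers, each effectively pays P − 4.5, so demand becomes Qd = 142 − 5(P − 4.5).
Solving gives Q = 127 with consumers paying $3 and suppliers receiving $7.5 (the $4.5 wedge).
Gain to consumers: $2; to suppliers: $2.5. (They sum to $4.5.)

Consumers gain $2 per ticket; suppliers gain $2.5 per ticket.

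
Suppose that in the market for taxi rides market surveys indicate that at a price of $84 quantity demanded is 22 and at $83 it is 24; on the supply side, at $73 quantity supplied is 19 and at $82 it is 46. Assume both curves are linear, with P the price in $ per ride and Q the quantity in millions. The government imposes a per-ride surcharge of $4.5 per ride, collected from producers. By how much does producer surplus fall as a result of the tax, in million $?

Demand slope: (24 − 22)/(83 − 84) = -2, so Qd = 190 − 2P.
Supply slope: (46 − 19)/(82 − 73) = 3, so Qs = 3P − 200.
Without the tax, 190 − 2P = 3P − 200 gives 5P = 390, so P* = $78 and Q* = 34.
With the tax collected from producers, supply shifts: Qs = 3(P − 4.5) − 200.
Solving gives Q = 28.6 with buyers paying $80.7 and producers receiving $76.2 (the $4.5 wedge).
ΔPS is the trapezoid between Q = 28.6 and Q = 34 of height $1.8: ½ · (34 + 28.6) · 1.8 = $56.34.

Producer surplus falls by $56.34 million.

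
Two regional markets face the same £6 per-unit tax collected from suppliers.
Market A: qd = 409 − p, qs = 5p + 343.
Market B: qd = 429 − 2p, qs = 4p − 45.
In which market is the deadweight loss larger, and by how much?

Market A: pre-tax p* = £11, q* = 398; post-tax q = 393; deadweight loss = £15.
Market B: pre-tax p* = £79, q* = 271; post-tax q = 263; deadweight loss = £24.
Difference: £15 vs £24 → market B is larger by £9.

Market B, by £9.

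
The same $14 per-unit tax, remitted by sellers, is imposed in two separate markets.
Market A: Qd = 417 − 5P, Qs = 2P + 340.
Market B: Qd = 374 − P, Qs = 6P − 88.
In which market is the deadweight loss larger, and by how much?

Market A, by $56.

Market A: pre-tax P* = $11, Q* = 362; post-tax Q = 342; deadweight loss = $140.
Market B: pre-tax P* = $66, Q* = 308; post-tax Q = 296; deadweight loss = $84.
Difference: $140 vs $84 → market A is larger by $56.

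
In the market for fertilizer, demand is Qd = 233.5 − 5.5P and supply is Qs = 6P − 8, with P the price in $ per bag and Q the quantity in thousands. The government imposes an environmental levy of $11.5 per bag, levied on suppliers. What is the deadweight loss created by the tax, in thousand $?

Deadweight loss = $189.75 thousand.

Before the tax: set 233.5 − 5.5P = 6P − 8 → P* = $21, Q* = 118.
With the tax collected from suppliers, supply shifts: Qs = 6(P − 11.5) − 8.
New equilibrium: consumers pay $27, suppliers receive $15.5, Q = 85. (Wedge: Pb − Ps = 11.5.)
Quantity falls by |ΔQ| = |118 − 85| = 33.
DWL = ½ · t · |ΔQ| = ½ · 11.5 · 33 = $189.75.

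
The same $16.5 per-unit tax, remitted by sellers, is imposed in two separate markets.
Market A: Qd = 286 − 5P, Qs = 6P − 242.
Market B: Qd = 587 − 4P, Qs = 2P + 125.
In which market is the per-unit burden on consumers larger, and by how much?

Market A: pre-tax P* = $48, Q* = 46; post-tax Q = 1; per-unit burden on consumers = $9.
Market B: pre-tax P* = $77, Q* = 279; post-tax Q = 257; per-unit burden on consumers = $5.5.
Difference: $9 vs $5.5 → market A is larger by $3.5.

Market A, by $3.5.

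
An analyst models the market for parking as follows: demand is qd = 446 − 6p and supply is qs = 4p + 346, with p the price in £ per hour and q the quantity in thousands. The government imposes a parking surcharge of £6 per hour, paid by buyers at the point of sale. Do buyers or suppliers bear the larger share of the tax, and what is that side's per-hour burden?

Before the tax: set 446 − 6p = 4p + 346 → p* = £10, q* = 386.
With the tax collected from buyers, demand (in seller-price terms) shifts: qd = 446 − 6(p + 6).
New equilibrium: buyers pay £12.4, suppliers receive £6.4, q = 371.6. (Wedge: pb − ps = 6.)
Per-hour burden: buyers £2.4, suppliers £3.6.
Suppliers take the larger share because supply is less price-elastic here (demand slope 6 vs supply slope 4).

Suppliers bear the larger share: £3.6 per hour.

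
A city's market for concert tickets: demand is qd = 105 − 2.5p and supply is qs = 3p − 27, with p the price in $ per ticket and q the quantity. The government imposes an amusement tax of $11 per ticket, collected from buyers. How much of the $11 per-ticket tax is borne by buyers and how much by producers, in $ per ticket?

Buyers bear $6 per ticket; producers bear $5 per ticket.

Without the tax, 105 − 2.5p = 3p − 27 gives 5.5p = 132, so p* = $24 and q* = 45.
With the tax collected from buyers, demand (in seller-price terms) shifts: qd = 105 − 2.5(p + 11).
Solving gives q = 30 with buyers paying $30 and producers receiving $19 (the $11 wedge).
Burden on buyers: $6; on producers: $5. (They sum to $11.)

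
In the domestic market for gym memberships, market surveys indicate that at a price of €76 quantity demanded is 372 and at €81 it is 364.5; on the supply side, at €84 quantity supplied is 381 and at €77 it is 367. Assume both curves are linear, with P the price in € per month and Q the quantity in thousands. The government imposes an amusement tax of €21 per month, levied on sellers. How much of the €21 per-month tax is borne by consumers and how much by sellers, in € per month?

Consumers bear €12 per month; sellers bear €9 per month.

Demand slope: (364.5 − 372)/(81 − 76) = -1.5, so Qd = 486 − 1.5P.
Supply slope: (367 − 381)/(77 − 84) = 2, so Qs = 2P + 213.
Without the tax, 486 − 1.5P = 2P + 213 gives 3.5P = 273, so P* = €78 and Q* = 369.
With the tax collected from sellers, supply shifts: Qs = 2(P − 21) + 213.
Solving gives Q = 351 with consumers paying €90 and sellers receiving €69 (the €21 wedge).
Burden on consumers: €12; on sellers: €9. (They sum to €21.)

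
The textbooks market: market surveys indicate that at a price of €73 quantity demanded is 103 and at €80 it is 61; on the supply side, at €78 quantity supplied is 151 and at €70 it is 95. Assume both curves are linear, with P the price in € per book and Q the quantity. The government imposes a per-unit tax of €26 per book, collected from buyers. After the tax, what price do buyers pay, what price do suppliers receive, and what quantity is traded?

Buyers pay €86; suppliers receive €60; quantity = 25.

Demand slope: (61 − 103)/(80 − 73) = -6, so Qd = 541 − 6P.
Supply slope: (95 − 151)/(70 − 78) = 7, so Qs = 7P − 395.
Before the tax: set 541 − 6P = 7P − 395 → P* = €72, Q* = 109.
With the tax collected from buyers, demand (in seller-price terms) shifts: Qd = 541 − 6(P + 26).
Solving gives Q = 25 with buyers paying €86 and suppliers receiving €60 (the €26 wedge).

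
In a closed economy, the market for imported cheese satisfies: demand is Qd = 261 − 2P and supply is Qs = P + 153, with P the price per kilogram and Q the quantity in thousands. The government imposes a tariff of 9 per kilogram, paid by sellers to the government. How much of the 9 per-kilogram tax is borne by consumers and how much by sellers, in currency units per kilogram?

Before the tax: set 261 − 2P = P + 153 → P* = 36, Q* = 189.
With the tax collected from sellers, supply shifts: Qs = (P − 9) + 153.
New equilibrium: consumers pay 39, sellers receive 30, Q = 183. (Wedge: Pb − Ps = 9.)
Burden on consumers: 3; on sellers: 6. (They sum to 9.)

Consumers bear 3 per kilogram; sellers bear 6 per kilogram.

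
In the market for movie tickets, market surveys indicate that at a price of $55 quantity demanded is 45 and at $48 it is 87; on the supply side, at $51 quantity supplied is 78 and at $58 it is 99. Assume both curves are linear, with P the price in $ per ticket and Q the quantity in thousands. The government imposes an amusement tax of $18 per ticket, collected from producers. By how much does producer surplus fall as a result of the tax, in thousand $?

Demand slope: (87 − 45)/(48 − 55) = -6, so Qd = 375 − 6P.
Supply slope: (99 − 78)/(58 − 51) = 3, so Qs = 3P − 75.
Before the tax: set 375 − 6P = 3P − 75 → P* = $50, Q* = 75.
With the tax collected from producers, supply shifts: Qs = 3(P − 18) − 75.
Solving gives Q = 39 with consumers paying $56 and producers receiving $38 (the $18 wedge).
ΔPS is the trapezoid between Q = 39 and Q = 75 of height $12: ½ · (75 + 39) · 12 = $684.

Producer surplus falls by $684 thousand.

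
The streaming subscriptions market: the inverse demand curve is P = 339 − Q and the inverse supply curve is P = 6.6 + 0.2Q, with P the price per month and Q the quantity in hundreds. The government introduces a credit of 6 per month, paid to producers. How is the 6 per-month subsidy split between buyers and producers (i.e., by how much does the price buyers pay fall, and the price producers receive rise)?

Buyers gain 5 per month; producers gain 1 per month.

Inverting to Q(P) form: Qd = 339 − P; Qs = 5P − 33.
Before the subsidy: set 339 − P = 5P − 33 → P* = 62, Q* = 277.
With a per-unit subsidy paid to producers, each receives P + 6 per unit sold, so supply becomes Qs = 5(P + 6) − 33.
New equilibrium: buyers pay 57, producers receive 63, Q = 282. (Wedge: Pb − Ps = −6.)
Gain to buyers: 5; to producers: 1. (They sum to 6.)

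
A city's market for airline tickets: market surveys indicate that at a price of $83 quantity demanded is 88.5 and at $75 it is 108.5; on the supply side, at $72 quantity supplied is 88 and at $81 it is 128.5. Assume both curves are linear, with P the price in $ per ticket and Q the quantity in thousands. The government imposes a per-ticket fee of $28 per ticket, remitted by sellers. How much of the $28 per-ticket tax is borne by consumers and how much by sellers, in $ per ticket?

Consumers bear $18 per ticket; sellers bear $10 per ticket.

Demand slope: (108.5 − 88.5)/(75 − 83) = -2.5, so Qd = 296 − 2.5P.
Supply slope: (128.5 − 88)/(81 − 72) = 4.5, so Qs = 4.5P − 236.
Without the tax, 296 − 2.5P = 4.5P − 236 gives 7P = 532, so P* = $76 and Q* = 106.
With the tax collected from sellers, supply shifts: Qs = 4.5(P − 28) − 236.
Solving gives Q = 61 with consumers paying $94 and sellers receiving $66 (the $28 wedge).
Burden on consumers: $18; on sellers: $10. (They sum to $28.)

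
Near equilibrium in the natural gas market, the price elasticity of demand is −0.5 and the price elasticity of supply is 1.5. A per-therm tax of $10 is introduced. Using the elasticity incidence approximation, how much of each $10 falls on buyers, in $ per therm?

Buyers bear ≈ $7.5 per therm.

Incidence ratio: buyers' share ≈ εs / (εs + |εd|) = 1.5 / (1.5 + 0.5) = 0.75.
So buyers bear ≈ 0.75 × $10 = $7.5; suppliers bear $2.5.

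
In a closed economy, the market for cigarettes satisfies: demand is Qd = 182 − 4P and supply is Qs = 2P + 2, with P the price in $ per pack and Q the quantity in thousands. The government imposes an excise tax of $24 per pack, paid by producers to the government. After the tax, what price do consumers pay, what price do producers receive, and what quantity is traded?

Without the tax, 182 − 4P = 2P + 2 gives 6P = 180, so P* = $30 and Q* = 62.
With the tax collected from producers, supply shifts: Qs = 2(P − 24) + 2.
New equilibrium: consumers pay $38, producers receive $14, Q = 30. (Wedge: Pb − Ps = 24.)
The less price-elastic side of the market bears the larger share of a per-unit tax.

Consumers pay $38; producers receive $14; quantity = 30.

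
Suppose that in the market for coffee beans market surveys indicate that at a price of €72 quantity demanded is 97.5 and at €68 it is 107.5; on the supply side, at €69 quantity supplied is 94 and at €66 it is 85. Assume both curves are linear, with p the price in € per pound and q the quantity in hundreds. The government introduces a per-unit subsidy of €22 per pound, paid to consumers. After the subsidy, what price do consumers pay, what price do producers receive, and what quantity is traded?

Demand slope: (107.5 − 97.5)/(68 − 72) = -2.5, so qd = 277.5 − 2.5p.
Supply slope: (85 − 94)/(66 − 69) = 3, so qs = 3p − 113.
Before the subsidy: set 277.5 − 2.5p = 3p − 113 → p* = €71, q* = 100.
With a per-unit subsidy paid to consumers, each effectively pays p − 22, so demand becomes qd = 277.5 − 2.5(p − 22).
Solving gives q = 130 with consumers paying €59 and producers receiving €81 (the €22 wedge).

Consumers pay €59; producers receive €81; quantity = 130.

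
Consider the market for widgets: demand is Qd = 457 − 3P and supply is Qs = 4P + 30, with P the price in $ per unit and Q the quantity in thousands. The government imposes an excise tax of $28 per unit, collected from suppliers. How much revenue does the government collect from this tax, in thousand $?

Before the tax: set 457 − 3P = 4P + 30 → P* = $61, Q* = 274.
With the tax collected from suppliers, supply shifts: Qs = 4(P − 28) + 30.
Solving gives Q = 226 with consumers paying $77 and suppliers receiving $49 (the $28 wedge).
Revenue = t · Q = 28 · 226 = $6328.

Tax revenue = $6328 thousand.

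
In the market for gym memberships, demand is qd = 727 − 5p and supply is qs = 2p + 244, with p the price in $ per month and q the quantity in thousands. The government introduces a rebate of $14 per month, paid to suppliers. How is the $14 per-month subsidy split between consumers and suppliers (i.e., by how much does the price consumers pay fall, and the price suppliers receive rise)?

Consumers gain $4 per month; suppliers gain $10 per month.

Before the subsidy: set 727 − 5p = 2p + 244 → p* = $69, q* = 382.
With a per-unit subsidy paid to suppliers, each receives p + 14 per unit sold, so supply becomes qs = 2(p + 14) + 244.
Solving gives q = 402 with consumers paying $65 and suppliers receiving $79 (the $14 wedge).
Gain to consumers: $4; to suppliers: $10. (They sum to $14.)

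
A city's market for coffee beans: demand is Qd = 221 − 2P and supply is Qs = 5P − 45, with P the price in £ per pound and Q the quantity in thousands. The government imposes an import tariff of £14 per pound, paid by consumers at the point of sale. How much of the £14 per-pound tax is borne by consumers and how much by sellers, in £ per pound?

Consumers bear £10 per pound; sellers bear £4 per pound.

Before the tax: set 221 − 2P = 5P − 45 → P* = £38, Q* = 145.
With the tax collected from consumers, demand (in seller-price terms) shifts: Qd = 221 − 2(P + 14).
New equilibrium: consumers pay £48, sellers receive £34, Q = 125. (Wedge: Pb − Ps = 14.)
Burden on consumers: £10; on sellers: £4. (They sum to £14.)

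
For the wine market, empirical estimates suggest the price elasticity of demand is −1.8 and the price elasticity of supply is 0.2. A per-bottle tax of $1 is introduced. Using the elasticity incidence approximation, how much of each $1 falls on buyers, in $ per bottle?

Incidence ratio: buyers' share ≈ εs / (εs + |εd|) = 0.2 / (0.2 + 1.8) = 0.1.
So buyers bear ≈ 0.1 × $1 = $0.1; sellers bear $0.9.

Buyers bear ≈ $0.1 per bottle.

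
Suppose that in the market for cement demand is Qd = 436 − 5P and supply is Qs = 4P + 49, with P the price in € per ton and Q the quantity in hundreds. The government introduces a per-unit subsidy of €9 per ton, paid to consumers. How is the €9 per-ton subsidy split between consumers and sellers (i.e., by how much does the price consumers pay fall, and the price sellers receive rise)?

Consumers gain €4 per ton; sellers gain €5 per ton.

Before the subsidy: set 436 − 5P = 4P + 49 → P* = €43, Q* = 221.
With a per-unit subsidy paid to consumers, each effectively pays P − 9, so demand becomes Qd = 436 − 5(P − 9).
New equilibrium: consumers pay €39, sellers receive €48, Q = 241. (Wedge: Pb − Ps = −9.)
Gain to consumers: €4; to sellers: €5. (They sum to €9.)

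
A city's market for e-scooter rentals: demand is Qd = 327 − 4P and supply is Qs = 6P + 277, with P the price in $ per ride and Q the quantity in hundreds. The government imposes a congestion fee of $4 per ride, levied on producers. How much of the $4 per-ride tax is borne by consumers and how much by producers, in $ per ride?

Before the tax: set 327 − 4P = 6P + 277 → P* = $5, Q* = 307.
With the tax collected from producers, supply shifts: Qs = 6(P − 4) + 277.
Solving gives Q = 297.4 with consumers paying $7.4 and producers receiving $3.4 (the $4 wedge).
Burden on consumers: $2.4; on producers: $1.6. (They sum to $4.)

Consumers bear $2.4 per ride; producers bear $1.6 per ride.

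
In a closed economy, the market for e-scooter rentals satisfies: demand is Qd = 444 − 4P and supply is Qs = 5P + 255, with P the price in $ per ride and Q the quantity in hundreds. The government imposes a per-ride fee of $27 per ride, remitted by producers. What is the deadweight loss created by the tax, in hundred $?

Deadweight loss = $810 hundred.

Before the tax: set 444 − 4P = 5P + 255 → P* = $21, Q* = 360.
With the tax collected from producers, supply shifts: Qs = 5(P − 27) + 255.
New equilibrium: consumers pay $36, producers receive $9, Q = 300. (Wedge: Pb − Ps = 27.)
Quantity falls by |ΔQ| = |360 − 300| = 60.
DWL = ½ · t · |ΔQ| = ½ · 27 · 60 = $810.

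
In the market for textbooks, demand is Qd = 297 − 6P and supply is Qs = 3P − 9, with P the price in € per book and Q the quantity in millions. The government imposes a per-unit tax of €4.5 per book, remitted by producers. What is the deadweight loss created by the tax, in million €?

Deadweight loss = €20.25 million.

Before the tax: set 297 − 6P = 3P − 9 → P* = €34, Q* = 93.
With the tax collected from producers, supply shifts: Qs = 3(P − 4.5) − 9.
New equilibrium: consumers pay €35.5, producers receive €31, Q = 84. (Wedge: Pb − Ps = 4.5.)
Quantity falls by |ΔQ| = |93 − 84| = 9.
DWL = ½ · t · |ΔQ| = ½ · 4.5 · 9 = €20.25.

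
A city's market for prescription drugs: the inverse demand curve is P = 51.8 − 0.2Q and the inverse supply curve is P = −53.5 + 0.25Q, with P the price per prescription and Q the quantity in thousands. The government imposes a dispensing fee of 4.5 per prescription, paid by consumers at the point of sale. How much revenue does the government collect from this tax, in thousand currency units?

Inverting to Q(P) form: Qd = 259 − 5P; Qs = 4P + 214.
Before the tax: set 259 − 5P = 4P + 214 → P* = 5, Q* = 234.
With the tax collected from consumers, demand (in seller-price terms) shifts: Qd = 259 − 5(P + 4.5).
Solving gives Q = 224 with consumers paying 7 and producers receiving 2.5 (the 4.5 wedge).
Revenue = t · Q = 4.5 · 224 = 1008.

Tax revenue = 1008 thousand.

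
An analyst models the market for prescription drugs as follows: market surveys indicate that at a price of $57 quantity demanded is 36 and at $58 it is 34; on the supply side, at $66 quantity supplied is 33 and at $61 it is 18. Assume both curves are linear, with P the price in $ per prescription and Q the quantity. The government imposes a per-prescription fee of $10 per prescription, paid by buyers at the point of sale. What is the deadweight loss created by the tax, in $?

Deadweight loss = $60.

Demand slope: (34 − 36)/(58 − 57) = -2, so Qd = 150 − 2P.
Supply slope: (18 − 33)/(61 − 66) = 3, so Qs = 3P − 165.
Without the tax, 150 − 2P = 3P − 165 gives 5P = 315, so P* = $63 and Q* = 24.
With the tax collected from buyers, demand (in seller-price terms) shifts: Qd = 150 − 2(P + 10).
Solving gives Q = 12 with buyers paying $69 and producers receiving $59 (the $10 wedge).
Quantity falls by |ΔQ| = |24 − 12| = 12.
DWL = ½ · t · |ΔQ| = ½ · 10 · 12 = $60.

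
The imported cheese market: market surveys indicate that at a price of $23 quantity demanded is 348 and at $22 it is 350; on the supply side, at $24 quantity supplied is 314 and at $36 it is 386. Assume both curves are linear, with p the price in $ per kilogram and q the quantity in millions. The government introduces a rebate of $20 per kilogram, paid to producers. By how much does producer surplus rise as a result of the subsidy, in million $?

Demand slope: (350 − 348)/(22 − 23) = -2, so qd = 394 − 2p.
Supply slope: (386 − 314)/(36 − 24) = 6, so qs = 6p + 170.
Without the subsidy, 394 − 2p = 6p + 170 gives 8p = 224, so p* = $28 and q* = 338.
With a per-unit subsidy paid to producers, each receives p + 20 per unit sold, so supply becomes qs = 6(p + 20) + 170.
Solving gives q = 368 with consumers paying $13 and producers receiving $33 (the $20 wedge).
ΔPS is the trapezoid between Q = 368 and Q = 338 of height $5: ½ · (338 + 368) · 5 = $1765.

Producer surplus rises by $1765 million.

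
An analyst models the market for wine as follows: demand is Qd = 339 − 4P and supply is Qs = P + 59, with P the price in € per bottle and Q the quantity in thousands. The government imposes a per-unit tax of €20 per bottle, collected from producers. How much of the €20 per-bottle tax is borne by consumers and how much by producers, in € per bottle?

Without the tax, 339 − 4P = P + 59 gives 5P = 280, so P* = €56 and Q* = 115.
With the tax collected from producers, supply shifts: Qs = (P − 20) + 59.
New equilibrium: consumers pay €60, producers receive €40, Q = 99. (Wedge: Pb − Ps = 20.)
Burden on consumers: €4; on producers: €16. (They sum to €20.)
The less price-elastic side of the market bears the larger share of a per-unit tax.

Consumers bear €4 per bottle; producers bear €16 per bottle.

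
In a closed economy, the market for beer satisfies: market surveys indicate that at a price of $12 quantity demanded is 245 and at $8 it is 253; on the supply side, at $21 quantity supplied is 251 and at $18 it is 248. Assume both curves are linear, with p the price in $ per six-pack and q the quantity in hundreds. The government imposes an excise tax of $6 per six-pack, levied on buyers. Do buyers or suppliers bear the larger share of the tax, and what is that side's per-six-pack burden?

Demand slope: (253 − 245)/(8 − 12) = -2, so qd = 269 − 2p.
Supply slope: (248 − 251)/(18 − 21) = 1, so qs = p + 230.
Before the tax: set 269 − 2p = p + 230 → p* = $13, q* = 243.
With the tax collected from buyers, demand (in seller-price terms) shifts: qd = 269 − 2(p + 6).
Solving gives q = 239 with buyers paying $15 and suppliers receiving $9 (the $6 wedge).
Per-six-pack burden: buyers $2, suppliers $4.
Suppliers take the larger share because supply is less price-elastic here (demand slope 2 vs supply slope 1).

Suppliers bear the larger share: $4 per six-pack.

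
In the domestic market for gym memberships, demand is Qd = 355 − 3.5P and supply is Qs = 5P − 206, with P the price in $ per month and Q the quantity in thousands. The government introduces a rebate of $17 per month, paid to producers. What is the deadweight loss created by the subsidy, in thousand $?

Before the subsidy: set 355 − 3.5P = 5P − 206 → P* = $66, Q* = 124.
With a per-unit subsidy paid to producers, each receives P + 17 per unit sold, so supply becomes Qs = 5(P + 17) − 206.
New equilibrium: buyers pay $56, producers receive $73, Q = 159. (Wedge: Pb − Ps = −17.)
Quantity rises by |ΔQ| = |124 − 159| = 35.
DWL = ½ · t · |ΔQ| = ½ · 17 · 35 = $297.5.

Deadweight loss = $297.5 thousand.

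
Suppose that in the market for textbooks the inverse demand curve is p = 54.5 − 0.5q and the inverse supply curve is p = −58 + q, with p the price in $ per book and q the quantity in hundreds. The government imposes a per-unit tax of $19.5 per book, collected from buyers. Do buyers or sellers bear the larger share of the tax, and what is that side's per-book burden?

Sellers bear the larger share: $13 per book.

Rewrite in direct form: qd = 109 − 2p and qs = p + 58.
Without the tax, 109 − 2p = p + 58 gives 3p = 51, so p* = $17 and q* = 75.
With the tax collected from buyers, demand (in seller-price terms) shifts: qd = 109 − 2(p + 19.5).
New equilibrium: buyers pay $23.5, sellers receive $4, q = 62. (Wedge: pb − ps = 19.5.)
Per-book burden: buyers $6.5, sellers $13.
Sellers take the larger share because supply is less price-elastic here (demand slope 2 vs supply slope 1).
The less price-elastic side of the market bears the larger share of a per-unit tax.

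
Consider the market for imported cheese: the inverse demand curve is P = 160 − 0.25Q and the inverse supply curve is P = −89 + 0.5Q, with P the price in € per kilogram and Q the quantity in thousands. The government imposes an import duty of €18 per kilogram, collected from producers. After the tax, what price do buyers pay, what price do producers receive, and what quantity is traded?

Buyers pay €83; producers receive €65; quantity = 308.

Inverting to Q(P) form: Qd = 640 − 4P; Qs = 2P + 178.
Before the tax: set 640 − 4P = 2P + 178 → P* = €77, Q* = 332.
With the tax collected from producers, supply shifts: Qs = 2(P − 18) + 178.
New equilibrium: buyers pay €83, producers receive €65, Q = 308. (Wedge: Pb − Ps = 18.)
The less price-elastic side of the market bears the larger share of a per-unit tax.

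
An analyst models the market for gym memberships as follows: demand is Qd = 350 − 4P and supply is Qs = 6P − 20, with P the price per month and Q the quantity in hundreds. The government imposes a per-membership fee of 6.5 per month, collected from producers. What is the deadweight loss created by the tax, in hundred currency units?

Deadweight loss = 50.7 hundred.

Before the tax: set 350 − 4P = 6P − 20 → P* = 37, Q* = 202.
With the tax collected from producers, supply shifts: Qs = 6(P − 6.5) − 20.
New equilibrium: buyers pay 40.9, producers receive 34.4, Q = 186.4. (Wedge: Pb − Ps = 6.5.)
Quantity falls by |ΔQ| = |202 − 186.4| = 15.6.
DWL = ½ · t · |ΔQ| = ½ · 6.5 · 15.6 = 50.7.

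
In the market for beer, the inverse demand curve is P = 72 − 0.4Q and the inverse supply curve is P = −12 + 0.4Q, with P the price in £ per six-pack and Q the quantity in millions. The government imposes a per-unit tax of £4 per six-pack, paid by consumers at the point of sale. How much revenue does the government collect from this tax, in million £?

Tax revenue = £400 million.

Inverting to Q(P) form: Qd = 180 − 2.5P; Qs = 2.5P + 30.
Without the tax, 180 − 2.5P = 2.5P + 30 gives 5P = 150, so P* = £30 and Q* = 105.
With the tax collected from consumers, demand (in seller-price terms) shifts: Qd = 180 − 2.5(P + 4).
New equilibrium: consumers pay £32, suppliers receive £28, Q = 100. (Wedge: Pb − Ps = 4.)
Revenue = t · Q = 4 · 100 = £400.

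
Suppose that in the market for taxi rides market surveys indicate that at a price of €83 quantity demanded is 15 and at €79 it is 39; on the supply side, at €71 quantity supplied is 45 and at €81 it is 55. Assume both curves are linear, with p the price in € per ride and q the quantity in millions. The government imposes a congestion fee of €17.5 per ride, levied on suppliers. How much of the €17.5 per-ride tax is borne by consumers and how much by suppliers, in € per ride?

Consumers bear €2.5 per ride; suppliers bear €15 per ride.

Demand slope: (39 − 15)/(79 − 83) = -6, so qd = 513 − 6p.
Supply slope: (55 − 45)/(81 − 71) = 1, so qs = p − 26.
Before the tax: set 513 − 6p = p − 26 → p* = €77, q* = 51.
With the tax collected from suppliers, supply shifts: qs = (p − 17.5) − 26.
New equilibrium: consumers pay €79.5, suppliers receive €62, q = 36. (Wedge: pb − ps = 17.5.)
Burden on consumers: €2.5; on suppliers: €15. (They sum to €17.5.)
The less price-elastic side of the market bears the larger share of a per-unit tax.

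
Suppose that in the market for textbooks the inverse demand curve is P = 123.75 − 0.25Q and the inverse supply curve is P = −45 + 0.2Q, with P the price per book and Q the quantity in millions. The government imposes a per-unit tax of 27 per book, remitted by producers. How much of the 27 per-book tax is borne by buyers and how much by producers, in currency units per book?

Inverting to Q(P) form: Qd = 495 − 4P; Qs = 5P + 225.
Before the tax: set 495 − 4P = 5P + 225 → P* = 30, Q* = 375.
With the tax collected from producers, supply shifts: Qs = 5(P − 27) + 225.
Solving gives Q = 315 with buyers paying 45 and producers receiving 18 (the 27 wedge).
Burden on buyers: 15; on producers: 12. (They sum to 27.)
The less price-elastic side of the market bears the larger share of a per-unit tax.

Buyers bear 15 per book; producers bear 12 per book.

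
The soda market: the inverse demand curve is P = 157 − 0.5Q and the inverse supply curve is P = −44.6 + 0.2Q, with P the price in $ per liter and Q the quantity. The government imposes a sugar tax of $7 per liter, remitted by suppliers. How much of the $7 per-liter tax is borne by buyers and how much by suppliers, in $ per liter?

Buyers bear $5 per liter; suppliers bear $2 per liter.

Rewrite in direct form: Qd = 314 − 2P and Qs = 5P + 223.
Before the tax: set 314 − 2P = 5P + 223 → P* = $13, Q* = 288.
With the tax collected from suppliers, supply shifts: Qs = 5(P − 7) + 223.
New equilibrium: buyers pay $18, suppliers receive $11, Q = 278. (Wedge: Pb − Ps = 7.)
Burden on buyers: $5; on suppliers: $2. (They sum to $7.)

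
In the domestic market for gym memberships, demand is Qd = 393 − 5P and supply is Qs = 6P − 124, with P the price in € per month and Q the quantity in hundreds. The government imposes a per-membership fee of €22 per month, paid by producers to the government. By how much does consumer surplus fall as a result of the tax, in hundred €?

Without the tax, 393 − 5P = 6P − 124 gives 11P = 517, so P* = €47 and Q* = 158.
With the tax collected from producers, supply shifts: Qs = 6(P − 22) − 124.
Solving gives Q = 98 with buyers paying €59 and producers receiving €37 (the €22 wedge).
ΔCS is the trapezoid between Q = 98 and Q = 158 of height €12: ½ · (158 + 98) · 12 = €1536.

Consumer surplus falls by €1536 hundred.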